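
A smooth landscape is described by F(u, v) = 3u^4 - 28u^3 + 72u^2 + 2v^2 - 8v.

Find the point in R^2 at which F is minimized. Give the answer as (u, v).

(0, 2)

F(u,v) separates as P(u) + Q(v), so its minimum is min P + min Q.
P'(u) = 12u(u - 4)(u - 3) vanishes at u ∈ {0, 3, 4}; Q'(v) = 4v - 8 vanishes at v ∈ {2}.
Local minima of P (where P''>0): P(0)=0, P(4)=128. Local minima of Q: Q(2)=-8.
So the global minimum of F is P(0) + Q(2) = 0 − 8 = -8, attained at (0, 2).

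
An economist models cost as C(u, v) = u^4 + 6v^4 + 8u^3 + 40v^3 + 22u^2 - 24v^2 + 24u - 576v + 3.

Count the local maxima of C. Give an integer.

C separates as a function of u plus a function of v, so ∇C=0 decouples.
∂C/∂u = 4(u + 1)(u + 2)(u + 3) = 0 at u ∈ {-3, -2, -1}; ∂C/∂v = 24(v - 2)(v + 3)(v + 4) = 0 at v ∈ {-4, -3, 2}.
The Hessian is diagonal: diag(C_uu, C_vv). Second derivatives: C_uu(-3)=8, C_uu(-2)=-4, C_uu(-1)=8; C_vv(-4)=144, C_vv(-3)=-120, C_vv(2)=720.
Local maxima occur where both diagonal entries negative: (-2, -3). Count: 1.

1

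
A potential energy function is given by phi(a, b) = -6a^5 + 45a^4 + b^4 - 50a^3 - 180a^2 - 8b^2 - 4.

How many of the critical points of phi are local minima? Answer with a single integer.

4

phi separates as a function of a plus a function of b, so ∇phi=0 decouples.
∂phi/∂a = -30a(a - 4)(a - 3)(a + 1) = 0 at a ∈ {-1, 0, 3, 4}; ∂phi/∂b = 4b(b - 2)(b + 2) = 0 at b ∈ {-2, 0, 2}.
The Hessian is diagonal: diag(phi_aa, phi_bb). Second derivatives: phi_aa(-1)=600, phi_aa(0)=-360, phi_aa(3)=360, phi_aa(4)=-600; phi_bb(-2)=32, phi_bb(0)=-16, phi_bb(2)=32.
Local minima occur where both diagonal entries positive: (-1, -2), (-1, 2), (3, -2), (3, 2). Count: 4.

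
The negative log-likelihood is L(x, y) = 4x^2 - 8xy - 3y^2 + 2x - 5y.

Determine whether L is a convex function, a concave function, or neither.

L is quadratic, so its Hessian is the constant matrix H = [[8, -8], [-8, -6]].
det(H) = -112, tr(H) = 2.
det(H) < 0, so H is indefinite: neither convex nor concave.

neither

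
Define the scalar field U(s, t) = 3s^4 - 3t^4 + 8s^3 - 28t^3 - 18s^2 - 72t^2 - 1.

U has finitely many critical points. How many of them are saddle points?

5

U separates as a function of s plus a function of t, so ∇U=0 decouples.
∂U/∂s = 12s(s - 1)(s + 3) = 0 at s ∈ {-3, 0, 1}; ∂U/∂t = -12t(t + 3)(t + 4) = 0 at t ∈ {-4, -3, 0}.
The Hessian is diagonal: diag(U_ss, U_tt). Second derivatives: U_ss(-3)=144, U_ss(0)=-36, U_ss(1)=48; U_tt(-4)=-48, U_tt(-3)=36, U_tt(0)=-144.
Saddle points occur where the two diagonal entries have opposite signs: (-3, -4), (-3, 0), (0, -3), (1, -4), (1, 0). Count: 5.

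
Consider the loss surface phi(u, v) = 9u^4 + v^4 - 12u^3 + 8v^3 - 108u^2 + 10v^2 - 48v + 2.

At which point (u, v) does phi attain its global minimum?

(3, 1)

phi(u,v) separates as P(u) + Q(v) + 2, so its minimum is min P + min Q + 2.
P'(u) = 36u(u - 3)(u + 2) vanishes at u ∈ {-2, 0, 3}; Q'(v) = 4(v - 1)(v + 3)(v + 4) vanishes at v ∈ {-4, -3, 1}.
Local minima of P (where P''>0): P(-2)=-192, P(3)=-567. Local minima of Q: Q(-4)=96, Q(1)=-29.
So the global minimum of phi is P(3) + Q(1) + 2 = -567 − 29 + 2 = -594, attained at (3, 1).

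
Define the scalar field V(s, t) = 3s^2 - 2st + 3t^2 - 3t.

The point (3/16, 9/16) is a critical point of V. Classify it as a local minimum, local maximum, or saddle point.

The Hessian of V is constant: H = [[6, -2], [-2, 6]].
det(H) = 6·6 − (-2)² = 32.
det(H) > 0 and tr(H) = 12 > 0, so H is positive definite and the point is a local minimum.

local minimum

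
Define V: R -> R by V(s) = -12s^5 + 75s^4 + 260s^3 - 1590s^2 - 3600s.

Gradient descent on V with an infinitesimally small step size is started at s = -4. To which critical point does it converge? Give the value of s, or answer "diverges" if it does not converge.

-3

V'(s) = -60(s - 5)(s - 4)(s + 1)(s + 3), so V'(-4) = -12960.
Gradient descent moves in the -V' direction, i.e. s is increasing.
The nearest critical point in that direction is s = -3, where V'' = 6720 > 0 (a local minimum). The iterate converges there.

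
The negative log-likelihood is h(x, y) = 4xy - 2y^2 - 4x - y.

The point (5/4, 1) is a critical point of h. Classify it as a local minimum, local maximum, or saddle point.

saddle point

The Hessian of h is constant: H = [[0, 4], [4, -4]].
det(H) = 0·(-4) − 4² = -16.
Since det(H) < 0, H is indefinite and the critical point is a saddle point.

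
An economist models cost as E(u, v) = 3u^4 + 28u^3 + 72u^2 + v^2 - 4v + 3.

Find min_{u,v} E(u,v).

-1

E(u,v) separates as P(u) + Q(v) + 3, so its minimum is min P + min Q + 3.
P'(u) = 12u(u + 3)(u + 4) vanishes at u ∈ {-4, -3, 0}; Q'(v) = 2v - 4 vanishes at v ∈ {2}.
Local minima of P (where P''>0): P(-4)=128, P(0)=0. Local minima of Q: Q(2)=-4.
So the global minimum of E is P(0) + Q(2) + 3 = 0 − 4 + 3 = -1, attained at (0, 2).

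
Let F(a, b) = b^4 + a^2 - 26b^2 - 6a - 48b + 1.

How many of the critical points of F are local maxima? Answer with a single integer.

0

F separates as a function of a plus a function of b, so ∇F=0 decouples.
∂F/∂a = 2(a - 3) = 0 at a ∈ {3}; ∂F/∂b = 4(b - 4)(b + 1)(b + 3) = 0 at b ∈ {-3, -1, 4}.
The Hessian is diagonal: diag(F_aa, F_bb). Second derivatives: F_aa(3)=2; F_bb(-3)=56, F_bb(-1)=-40, F_bb(4)=140.
Local maxima occur where both diagonal entries negative: none. Count: 0.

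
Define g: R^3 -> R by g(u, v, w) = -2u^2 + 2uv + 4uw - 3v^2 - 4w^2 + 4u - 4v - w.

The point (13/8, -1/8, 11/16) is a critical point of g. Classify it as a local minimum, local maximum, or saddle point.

local maximum

The Hessian is constant: H = [[-4, 2, 4], [2, -6, 0], [4, 0, -8]].
Leading principal minors: Δ₁ = -4, Δ₂ = 20, Δ₃ = -64.
The minors alternate sign starting negative (−, +, −), so H is negative definite: a local maximum.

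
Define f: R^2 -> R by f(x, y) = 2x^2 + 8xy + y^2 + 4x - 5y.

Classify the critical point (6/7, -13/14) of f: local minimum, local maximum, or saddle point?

The Hessian of f is constant: H = [[4, 8], [8, 2]].
det(H) = 4·2 − 8² = -56.
Since det(H) < 0, H is indefinite and the critical point is a saddle point.

saddle point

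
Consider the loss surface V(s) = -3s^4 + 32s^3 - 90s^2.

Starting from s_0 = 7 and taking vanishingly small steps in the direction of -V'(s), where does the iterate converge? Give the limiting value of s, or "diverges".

diverges

V'(s) = -12s(s - 5)(s - 3), so V'(7) = -672.
Gradient descent moves in the -V' direction, i.e. s is increasing.
There is no critical point above s=7, and V' keeps the same sign, so the iterate runs off to +∞.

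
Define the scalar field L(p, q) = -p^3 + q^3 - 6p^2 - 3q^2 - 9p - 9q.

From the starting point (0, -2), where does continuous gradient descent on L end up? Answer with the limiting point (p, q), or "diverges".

diverges

L is separable, so gradient descent decouples: p follows -∂L/∂p, q follows -∂L/∂q.
∂L/∂p = -3(p + 1)(p + 3); at p=0 this is -9, so p increases.
∂L/∂q = 3(q - 3)(q + 1); at q=-2 this is 15, so q decreases.
The p-coordinate has no critical point in that direction and runs off to infinity.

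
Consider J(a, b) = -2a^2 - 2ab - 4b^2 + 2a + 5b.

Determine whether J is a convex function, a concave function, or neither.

J is quadratic, so its Hessian is the constant matrix H = [[-4, -2], [-2, -8]].
det(H) = 28, tr(H) = -12.
det(H) > 0 and tr(H) < 0, so H is negative definite everywhere: concave.

concave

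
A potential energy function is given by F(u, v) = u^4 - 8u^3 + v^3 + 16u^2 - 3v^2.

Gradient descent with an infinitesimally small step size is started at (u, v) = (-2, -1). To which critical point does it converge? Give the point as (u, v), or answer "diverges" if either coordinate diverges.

F is separable, so gradient descent decouples: u follows -∂F/∂u, v follows -∂F/∂v.
∂F/∂u = 4u(u - 4)(u - 2); at u=-2 this is -192, so u increases.
∂F/∂v = 3v(v - 2); at v=-1 this is 9, so v decreases.
The v-coordinate has no critical point in that direction and runs off to infinity.

diverges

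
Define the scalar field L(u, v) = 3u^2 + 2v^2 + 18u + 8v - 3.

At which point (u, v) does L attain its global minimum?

L(u,v) separates as P(u) + Q(v) − 3, so its minimum is min P + min Q − 3.
P'(u) = 6u + 18 vanishes at u ∈ {-3}; Q'(v) = 4v + 8 vanishes at v ∈ {-2}.
Local minima of P (where P''>0): P(-3)=-27. Local minima of Q: Q(-2)=-8.
So the global minimum of L is P(-3) + Q(-2) − 3 = -27 − 8 − 3 = -38, attained at (-3, -2).

(-3, -2)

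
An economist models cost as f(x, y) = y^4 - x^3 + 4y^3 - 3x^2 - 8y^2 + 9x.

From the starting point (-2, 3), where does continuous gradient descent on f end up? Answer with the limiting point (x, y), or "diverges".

f is separable, so gradient descent decouples: x follows -∂f/∂x, y follows -∂f/∂y.
∂f/∂x = -3(x - 1)(x + 3); at x=-2 this is 9, so x decreases.
∂f/∂y = 4y(y - 1)(y + 4); at y=3 this is 168, so y decreases.
x converges to its nearest critical value -3 (a local min of the x-part); y converges to 1. The iterate converges to (-3, 1).

(-3, 1)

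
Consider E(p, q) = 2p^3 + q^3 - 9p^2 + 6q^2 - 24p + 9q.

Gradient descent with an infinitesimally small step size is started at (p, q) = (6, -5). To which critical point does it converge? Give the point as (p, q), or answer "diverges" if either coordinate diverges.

E is separable, so gradient descent decouples: p follows -∂E/∂p, q follows -∂E/∂q.
∂E/∂p = 6(p - 4)(p + 1); at p=6 this is 84, so p decreases.
∂E/∂q = 3(q + 1)(q + 3); at q=-5 this is 24, so q decreases.
The q-coordinate has no critical point in that direction and runs off to infinity.

diverges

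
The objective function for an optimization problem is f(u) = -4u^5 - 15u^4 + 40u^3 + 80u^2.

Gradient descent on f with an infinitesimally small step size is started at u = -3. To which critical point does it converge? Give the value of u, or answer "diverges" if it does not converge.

f'(u) = -20u(u - 2)(u + 1)(u + 4), so f'(-3) = 600.
Gradient descent moves in the -f' direction, i.e. u is decreasing.
The nearest critical point in that direction is u = -4, where f'' = 1440 > 0 (a local minimum). The iterate converges there.

-4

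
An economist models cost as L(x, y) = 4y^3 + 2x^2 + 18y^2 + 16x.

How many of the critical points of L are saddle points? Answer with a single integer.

L separates as a function of x plus a function of y, so ∇L=0 decouples.
∂L/∂x = 4(x + 4) = 0 at x ∈ {-4}; ∂L/∂y = 12y(y + 3) = 0 at y ∈ {-3, 0}.
The Hessian is diagonal: diag(L_xx, L_yy). Second derivatives: L_xx(-4)=4; L_yy(-3)=-36, L_yy(0)=36.
Saddle points occur where the two diagonal entries have opposite signs: (-4, -3). Count: 1.

1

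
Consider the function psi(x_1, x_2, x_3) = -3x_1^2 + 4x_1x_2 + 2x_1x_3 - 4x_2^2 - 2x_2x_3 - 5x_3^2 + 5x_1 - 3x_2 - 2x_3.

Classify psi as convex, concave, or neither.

concave

psi is quadratic, so its Hessian is the constant matrix H = [[-6, 4, 2], [4, -8, -2], [2, -2, -10]].
Leading principal minors: -6, 32, -296.
Signs alternate −, +, − ⇒ H ≺ 0 ⇒ concave.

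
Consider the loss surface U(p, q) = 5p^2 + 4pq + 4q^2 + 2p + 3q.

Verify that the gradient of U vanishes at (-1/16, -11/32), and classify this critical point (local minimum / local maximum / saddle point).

local minimum

∇U = (10p + 4q + 2, 4p + 8q + 3); substituting (-1/16, -11/32) gives ∇U = (0, 0), so (-1/16, -11/32) is indeed a critical point.
The Hessian of U is constant: H = [[10, 4], [4, 8]].
det(H) = 10·8 − 4² = 64.
det(H) > 0 and tr(H) = 18 > 0, so H is positive definite and the point is a local minimum.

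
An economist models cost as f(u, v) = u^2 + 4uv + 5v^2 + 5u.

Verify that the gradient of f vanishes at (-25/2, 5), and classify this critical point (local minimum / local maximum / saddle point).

local minimum

∇f = (2u + 4v + 5, 4u + 10v); substituting (-25/2, 5) gives ∇f = (0, 0), so (-25/2, 5) is indeed a critical point.
The Hessian of f is constant: H = [[2, 4], [4, 10]].
det(H) = 2·10 − 4² = 4.
det(H) > 0 and tr(H) = 12 > 0, so H is positive definite and the point is a local minimum.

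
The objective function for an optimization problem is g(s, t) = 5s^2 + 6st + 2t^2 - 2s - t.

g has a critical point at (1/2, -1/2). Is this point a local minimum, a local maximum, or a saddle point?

local minimum

The Hessian of g is constant: H = [[10, 6], [6, 4]].
det(H) = 10·4 − 6² = 4.
det(H) > 0 and tr(H) = 14 > 0, so H is positive definite and the point is a local minimum.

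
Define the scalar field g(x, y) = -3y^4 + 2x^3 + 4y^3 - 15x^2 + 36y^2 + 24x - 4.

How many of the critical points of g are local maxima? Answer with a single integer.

2

g separates as a function of x plus a function of y, so ∇g=0 decouples.
∂g/∂x = 6(x - 4)(x - 1) = 0 at x ∈ {1, 4}; ∂g/∂y = -12y(y - 3)(y + 2) = 0 at y ∈ {-2, 0, 3}.
The Hessian is diagonal: diag(g_xx, g_yy). Second derivatives: g_xx(1)=-18, g_xx(4)=18; g_yy(-2)=-120, g_yy(0)=72, g_yy(3)=-180.
Local maxima occur where both diagonal entries negative: (1, -2), (1, 3). Count: 2.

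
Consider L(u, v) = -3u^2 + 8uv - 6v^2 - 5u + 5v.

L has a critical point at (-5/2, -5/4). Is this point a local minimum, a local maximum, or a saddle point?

The Hessian of L is constant: H = [[-6, 8], [8, -12]].
det(H) = (-6)·(-12) − 8² = 8.
det(H) > 0 and tr(H) = -18 < 0, so H is negative definite and the point is a local maximum.

local maximum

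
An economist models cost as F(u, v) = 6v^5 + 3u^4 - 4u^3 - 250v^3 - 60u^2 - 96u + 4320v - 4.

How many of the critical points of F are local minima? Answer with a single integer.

4

F separates as a function of u plus a function of v, so ∇F=0 decouples.
∂F/∂u = 12(u - 4)(u + 1)(u + 2) = 0 at u ∈ {-2, -1, 4}; ∂F/∂v = 30(v - 4)(v - 3)(v + 3)(v + 4) = 0 at v ∈ {-4, -3, 3, 4}.
The Hessian is diagonal: diag(F_uu, F_vv). Second derivatives: F_uu(-2)=72, F_uu(-1)=-60, F_uu(4)=360; F_vv(-4)=-1680, F_vv(-3)=1260, F_vv(3)=-1260, F_vv(4)=1680.
Local minima occur where both diagonal entries positive: (-2, -3), (-2, 4), (4, -3), (4, 4). Count: 4.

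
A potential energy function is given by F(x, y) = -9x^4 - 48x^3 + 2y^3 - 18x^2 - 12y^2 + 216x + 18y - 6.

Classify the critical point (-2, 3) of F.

The mixed partial ∂²F/∂x∂y is 0, so the Hessian at any point is diag(F_xx, F_yy) = diag(-36(3x^2 + 8x + 1), 12(y - 2)).
At (-2, 3): H = diag(108, 12).
Both eigenvalues are positive, so H is positive definite: a local minimum.

local minimum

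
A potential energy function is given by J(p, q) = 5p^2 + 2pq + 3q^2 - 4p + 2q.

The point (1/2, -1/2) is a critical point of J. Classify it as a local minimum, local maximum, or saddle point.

The Hessian of J is constant: H = [[10, 2], [2, 6]].
det(H) = 10·6 − 2² = 56.
det(H) > 0 and tr(H) = 16 > 0, so H is positive definite and the point is a local minimum.

local minimum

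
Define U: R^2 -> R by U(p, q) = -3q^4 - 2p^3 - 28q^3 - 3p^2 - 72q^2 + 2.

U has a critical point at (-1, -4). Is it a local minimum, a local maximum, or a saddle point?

The mixed partial ∂²U/∂p∂q is 0, so the Hessian at any point is diag(U_pp, U_qq) = diag(-6(2p + 1), -12(3q^2 + 14q + 12)).
At (-1, -4): H = diag(6, -48).
The eigenvalues have opposite signs, so H is indefinite: a saddle point.

saddle point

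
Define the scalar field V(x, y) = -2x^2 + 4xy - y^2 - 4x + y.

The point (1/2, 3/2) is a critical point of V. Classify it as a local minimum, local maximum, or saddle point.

The Hessian of V is constant: H = [[-4, 4], [4, -2]].
det(H) = (-4)·(-2) − 4² = -8.
Since det(H) < 0, H is indefinite and the critical point is a saddle point.

saddle point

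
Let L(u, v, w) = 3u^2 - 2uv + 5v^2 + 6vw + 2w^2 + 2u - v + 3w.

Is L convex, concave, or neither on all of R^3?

L is quadratic, so its Hessian is the constant matrix H = [[6, -2, 0], [-2, 10, 6], [0, 6, 4]].
Leading principal minors: 6, 56, 8.
All positive ⇒ H ≻ 0 ⇒ convex.

convex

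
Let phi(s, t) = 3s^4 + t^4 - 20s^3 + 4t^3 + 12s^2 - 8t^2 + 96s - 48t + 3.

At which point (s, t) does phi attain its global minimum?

phi(s,t) separates as P(s) + Q(t) + 3, so its minimum is min P + min Q + 3.
P'(s) = 12(s - 4)(s - 2)(s + 1) vanishes at s ∈ {-1, 2, 4}; Q'(t) = 4(t - 2)(t + 2)(t + 3) vanishes at t ∈ {-3, -2, 2}.
Local minima of P (where P''>0): P(-1)=-61, P(4)=64. Local minima of Q: Q(-3)=45, Q(2)=-80.
So the global minimum of phi is P(-1) + Q(2) + 3 = -61 − 80 + 3 = -138, attained at (-1, 2).

(-1, 2)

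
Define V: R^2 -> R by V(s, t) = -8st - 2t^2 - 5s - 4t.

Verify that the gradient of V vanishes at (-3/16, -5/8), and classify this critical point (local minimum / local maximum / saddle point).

saddle point

∇V = (-8t - 5, -8s - 4t - 4); substituting (-3/16, -5/8) gives ∇V = (0, 0), so (-3/16, -5/8) is indeed a critical point.
The Hessian of V is constant: H = [[0, -8], [-8, -4]].
det(H) = 0·(-4) − (-8)² = -64.
Since det(H) < 0, H is indefinite and the critical point is a saddle point.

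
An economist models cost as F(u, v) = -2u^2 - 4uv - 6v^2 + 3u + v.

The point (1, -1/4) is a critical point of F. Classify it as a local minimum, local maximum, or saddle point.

The Hessian of F is constant: H = [[-4, -4], [-4, -12]].
det(H) = (-4)·(-12) − (-4)² = 32.
det(H) > 0 and tr(H) = -16 < 0, so H is negative definite and the point is a local maximum.

local maximum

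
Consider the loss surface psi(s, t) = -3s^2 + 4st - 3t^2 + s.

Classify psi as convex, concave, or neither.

psi is quadratic, so its Hessian is the constant matrix H = [[-6, 4], [4, -6]].
det(H) = 20, tr(H) = -12.
det(H) > 0 and tr(H) < 0, so H is negative definite everywhere: concave.

concave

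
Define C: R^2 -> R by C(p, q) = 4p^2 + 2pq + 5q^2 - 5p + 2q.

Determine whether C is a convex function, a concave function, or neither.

C is quadratic, so its Hessian is the constant matrix H = [[8, 2], [2, 10]].
det(H) = 76, tr(H) = 18.
det(H) > 0 and tr(H) > 0, so H is positive definite everywhere: convex.

convex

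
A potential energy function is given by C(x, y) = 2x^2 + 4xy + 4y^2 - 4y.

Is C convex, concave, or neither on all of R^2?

convex

C is quadratic, so its Hessian is the constant matrix H = [[4, 4], [4, 8]].
det(H) = 16, tr(H) = 12.
det(H) > 0 and tr(H) > 0, so H is positive definite everywhere: convex.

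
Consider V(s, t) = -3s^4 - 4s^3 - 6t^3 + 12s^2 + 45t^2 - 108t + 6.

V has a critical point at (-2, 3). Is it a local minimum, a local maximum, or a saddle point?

The mixed partial ∂²V/∂s∂t is 0, so the Hessian at any point is diag(V_ss, V_tt) = diag(12(-3s^2 - 2s + 2), 18(-2t + 5)).
At (-2, 3): H = diag(-72, -18).
Both eigenvalues are negative, so H is negative definite: a local maximum.

local maximum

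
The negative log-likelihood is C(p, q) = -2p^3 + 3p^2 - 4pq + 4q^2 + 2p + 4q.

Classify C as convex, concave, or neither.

neither

The term -2p^3 is cubic, so the Hessian is not constant.
∂²C/∂p² = -12p + 6, which takes both signs as p varies (negative for sufficiently large p). A diagonal entry of the Hessian changing sign means the Hessian is neither positive- nor negative-semidefinite on all of R^2.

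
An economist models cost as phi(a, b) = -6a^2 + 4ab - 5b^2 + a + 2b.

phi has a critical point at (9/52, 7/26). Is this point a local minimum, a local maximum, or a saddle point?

The Hessian of phi is constant: H = [[-12, 4], [4, -10]].
det(H) = (-12)·(-10) − 4² = 104.
det(H) > 0 and tr(H) = -22 < 0, so H is negative definite and the point is a local maximum.

local maximum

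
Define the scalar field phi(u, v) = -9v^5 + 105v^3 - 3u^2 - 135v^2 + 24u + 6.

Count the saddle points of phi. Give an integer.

2

phi separates as a function of u plus a function of v, so ∇phi=0 decouples.
∂phi/∂u = -6(u - 4) = 0 at u ∈ {4}; ∂phi/∂v = -45v(v - 2)(v - 1)(v + 3) = 0 at v ∈ {-3, 0, 1, 2}.
The Hessian is diagonal: diag(phi_uu, phi_vv). Second derivatives: phi_uu(4)=-6; phi_vv(-3)=2700, phi_vv(0)=-270, phi_vv(1)=180, phi_vv(2)=-450.
Saddle points occur where the two diagonal entries have opposite signs: (4, -3), (4, 1). Count: 2.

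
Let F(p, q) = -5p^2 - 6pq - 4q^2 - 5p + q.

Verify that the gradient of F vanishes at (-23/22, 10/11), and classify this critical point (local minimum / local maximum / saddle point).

local maximum

∇F = (-10p - 6q - 5, -6p - 8q + 1); substituting (-23/22, 10/11) gives ∇F = (0, 0), so (-23/22, 10/11) is indeed a critical point.
The Hessian of F is constant: H = [[-10, -6], [-6, -8]].
det(H) = (-10)·(-8) − (-6)² = 44.
det(H) > 0 and tr(H) = -18 < 0, so H is negative definite and the point is a local maximum.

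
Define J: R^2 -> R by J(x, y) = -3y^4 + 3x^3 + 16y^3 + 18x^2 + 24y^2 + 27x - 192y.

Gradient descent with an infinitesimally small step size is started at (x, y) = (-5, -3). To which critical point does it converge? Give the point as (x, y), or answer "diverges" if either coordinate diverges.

diverges

J is separable, so gradient descent decouples: x follows -∂J/∂x, y follows -∂J/∂y.
∂J/∂x = 9(x + 1)(x + 3); at x=-5 this is 72, so x decreases.
∂J/∂y = -12(y - 4)(y - 2)(y + 2); at y=-3 this is 420, so y decreases.
The x-coordinate has no critical point in that direction and runs off to infinity.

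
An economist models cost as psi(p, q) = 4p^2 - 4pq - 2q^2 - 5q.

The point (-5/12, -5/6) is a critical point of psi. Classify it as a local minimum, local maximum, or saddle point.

The Hessian of psi is constant: H = [[8, -4], [-4, -4]].
det(H) = 8·(-4) − (-4)² = -48.
Since det(H) < 0, H is indefinite and the critical point is a saddle point.

saddle point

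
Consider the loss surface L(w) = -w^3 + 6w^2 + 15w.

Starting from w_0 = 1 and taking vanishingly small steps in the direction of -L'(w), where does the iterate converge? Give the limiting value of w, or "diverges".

L'(w) = -3(w - 5)(w + 1), so L'(1) = 24.
Gradient descent moves in the -L' direction, i.e. w is decreasing.
The nearest critical point in that direction is w = -1, where L'' = 18 > 0 (a local minimum). The iterate converges there.

-1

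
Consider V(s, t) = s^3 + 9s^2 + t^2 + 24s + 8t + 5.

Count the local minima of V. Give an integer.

1

V separates as a function of s plus a function of t, so ∇V=0 decouples.
∂V/∂s = 3(s + 2)(s + 4) = 0 at s ∈ {-4, -2}; ∂V/∂t = 2(t + 4) = 0 at t ∈ {-4}.
The Hessian is diagonal: diag(V_ss, V_tt). Second derivatives: V_ss(-4)=-6, V_ss(-2)=6; V_tt(-4)=2.
Local minima occur where both diagonal entries positive: (-2, -4). Count: 1.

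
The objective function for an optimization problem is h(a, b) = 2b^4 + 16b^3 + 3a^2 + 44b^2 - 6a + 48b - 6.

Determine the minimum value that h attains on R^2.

h(a,b) separates as P(a) + Q(b) − 6, so its minimum is min P + min Q − 6.
P'(a) = 6a - 6 vanishes at a ∈ {1}; Q'(b) = 8(b + 1)(b + 2)(b + 3) vanishes at b ∈ {-3, -2, -1}.
Local minima of P (where P''>0): P(1)=-3. Local minima of Q: Q(-3)=-18, Q(-1)=-18.
So the global minimum of h is P(1) + Q(-3) − 6 = -3 − 18 − 6 = -27, attained at (1, -3).

-27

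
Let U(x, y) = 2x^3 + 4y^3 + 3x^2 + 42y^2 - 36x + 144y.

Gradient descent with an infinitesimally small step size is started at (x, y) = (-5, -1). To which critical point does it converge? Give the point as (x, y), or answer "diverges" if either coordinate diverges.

U is separable, so gradient descent decouples: x follows -∂U/∂x, y follows -∂U/∂y.
∂U/∂x = 6(x - 2)(x + 3); at x=-5 this is 84, so x decreases.
∂U/∂y = 12(y + 3)(y + 4); at y=-1 this is 72, so y decreases.
The x-coordinate has no critical point in that direction and runs off to infinity.

diverges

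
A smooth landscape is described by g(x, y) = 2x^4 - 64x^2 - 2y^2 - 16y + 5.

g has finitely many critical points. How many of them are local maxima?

1

g separates as a function of x plus a function of y, so ∇g=0 decouples.
∂g/∂x = 8x(x - 4)(x + 4) = 0 at x ∈ {-4, 0, 4}; ∂g/∂y = -4(y + 4) = 0 at y ∈ {-4}.
The Hessian is diagonal: diag(g_xx, g_yy). Second derivatives: g_xx(-4)=256, g_xx(0)=-128, g_xx(4)=256; g_yy(-4)=-4.
Local maxima occur where both diagonal entries negative: (0, -4). Count: 1.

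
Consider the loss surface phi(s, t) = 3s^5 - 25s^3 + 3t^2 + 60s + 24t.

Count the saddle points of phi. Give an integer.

phi separates as a function of s plus a function of t, so ∇phi=0 decouples.
∂phi/∂s = 15(s - 2)(s - 1)(s + 1)(s + 2) = 0 at s ∈ {-2, -1, 1, 2}; ∂phi/∂t = 6(t + 4) = 0 at t ∈ {-4}.
The Hessian is diagonal: diag(phi_ss, phi_tt). Second derivatives: phi_ss(-2)=-180, phi_ss(-1)=90, phi_ss(1)=-90, phi_ss(2)=180; phi_tt(-4)=6.
Saddle points occur where the two diagonal entries have opposite signs: (-2, -4), (1, -4). Count: 2.

2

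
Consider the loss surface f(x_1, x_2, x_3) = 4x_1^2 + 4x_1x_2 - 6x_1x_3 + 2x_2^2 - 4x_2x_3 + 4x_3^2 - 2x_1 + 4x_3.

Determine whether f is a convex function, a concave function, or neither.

convex

f is quadratic, so its Hessian is the constant matrix H = [[8, 4, -6], [4, 4, -4], [-6, -4, 8]].
Leading principal minors: 8, 16, 48.
All positive ⇒ H ≻ 0 ⇒ convex.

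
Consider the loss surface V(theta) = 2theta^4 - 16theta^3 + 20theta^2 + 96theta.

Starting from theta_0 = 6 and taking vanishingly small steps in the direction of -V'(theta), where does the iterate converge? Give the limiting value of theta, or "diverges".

V'(theta) = 8(theta - 4)(theta - 3)(theta + 1), so V'(6) = 336.
Gradient descent moves in the -V' direction, i.e. theta is decreasing.
The nearest critical point in that direction is theta = 4, where V'' = 40 > 0 (a local minimum). The iterate converges there.

4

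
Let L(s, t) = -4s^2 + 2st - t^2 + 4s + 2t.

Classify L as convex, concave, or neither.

concave

L is quadratic, so its Hessian is the constant matrix H = [[-8, 2], [2, -2]].
det(H) = 12, tr(H) = -10.
det(H) > 0 and tr(H) < 0, so H is negative definite everywhere: concave.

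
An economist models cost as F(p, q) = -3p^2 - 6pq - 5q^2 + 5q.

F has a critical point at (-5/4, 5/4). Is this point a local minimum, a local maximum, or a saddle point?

The Hessian of F is constant: H = [[-6, -6], [-6, -10]].
det(H) = (-6)·(-10) − (-6)² = 24.
det(H) > 0 and tr(H) = -16 < 0, so H is negative definite and the point is a local maximum.

local maximum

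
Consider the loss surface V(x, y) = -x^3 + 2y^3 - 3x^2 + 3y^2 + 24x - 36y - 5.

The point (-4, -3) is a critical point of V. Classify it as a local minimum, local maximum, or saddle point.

The mixed partial ∂²V/∂x∂y is 0, so the Hessian at any point is diag(V_xx, V_yy) = diag(-6(x + 1), 6(2y + 1)).
At (-4, -3): H = diag(18, -30).
The eigenvalues have opposite signs, so H is indefinite: a saddle point.

saddle point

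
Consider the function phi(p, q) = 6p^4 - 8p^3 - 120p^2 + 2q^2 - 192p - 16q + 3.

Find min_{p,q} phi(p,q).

phi(p,q) separates as A(p) + B(q) + 3, so its minimum is min A + min B + 3.
A'(p) = 24(p - 4)(p + 1)(p + 2) vanishes at p ∈ {-2, -1, 4}; B'(q) = 4q - 16 vanishes at q ∈ {4}.
Local minima of A (where A''>0): A(-2)=64, A(4)=-1664. Local minima of B: B(4)=-32.
So the global minimum of phi is A(4) + B(4) + 3 = -1664 − 32 + 3 = -1693, attained at (4, 4).

-1693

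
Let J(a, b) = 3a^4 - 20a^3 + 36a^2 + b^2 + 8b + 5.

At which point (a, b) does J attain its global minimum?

J(a,b) separates as P(a) + Q(b) + 5, so its minimum is min P + min Q + 5.
P'(a) = 12a(a - 3)(a - 2) vanishes at a ∈ {0, 2, 3}; Q'(b) = 2b + 8 vanishes at b ∈ {-4}.
Local minima of P (where P''>0): P(0)=0, P(3)=27. Local minima of Q: Q(-4)=-16.
So the global minimum of J is P(0) + Q(-4) + 5 = 0 − 16 + 5 = -11, attained at (0, -4).

(0, -4)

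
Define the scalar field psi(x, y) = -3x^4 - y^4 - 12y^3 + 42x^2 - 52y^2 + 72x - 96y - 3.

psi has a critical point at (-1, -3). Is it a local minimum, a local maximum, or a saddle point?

The mixed partial ∂²psi/∂x∂y is 0, so the Hessian at any point is diag(psi_xx, psi_yy) = diag(12(-3x^2 + 7), -4(3y^2 + 18y + 26)).
At (-1, -3): H = diag(48, 4).
Both eigenvalues are positive, so H is positive definite: a local minimum.

local minimum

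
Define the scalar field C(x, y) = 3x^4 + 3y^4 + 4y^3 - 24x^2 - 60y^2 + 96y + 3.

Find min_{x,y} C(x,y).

C(x,y) separates as P(x) + Q(y) + 3, so its minimum is min P + min Q + 3.
P'(x) = 12x(x - 2)(x + 2) vanishes at x ∈ {-2, 0, 2}; Q'(y) = 12(y - 2)(y - 1)(y + 4) vanishes at y ∈ {-4, 1, 2}.
Local minima of P (where P''>0): P(-2)=-48, P(2)=-48. Local minima of Q: Q(-4)=-832, Q(2)=32.
So the global minimum of C is P(-2) + Q(-4) + 3 = -48 − 832 + 3 = -877, attained at (-2, -4).

-877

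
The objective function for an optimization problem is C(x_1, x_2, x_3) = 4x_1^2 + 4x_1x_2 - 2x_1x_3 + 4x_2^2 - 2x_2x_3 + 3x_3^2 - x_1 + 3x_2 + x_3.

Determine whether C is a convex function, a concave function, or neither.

convex

C is quadratic, so its Hessian is the constant matrix H = [[8, 4, -2], [4, 8, -2], [-2, -2, 6]].
Leading principal minors: 8, 48, 256.
All positive ⇒ H ≻ 0 ⇒ convex.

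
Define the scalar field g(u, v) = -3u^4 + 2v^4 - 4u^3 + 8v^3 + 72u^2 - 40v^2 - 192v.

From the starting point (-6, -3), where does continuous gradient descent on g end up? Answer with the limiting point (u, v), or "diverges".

g is separable, so gradient descent decouples: u follows -∂g/∂u, v follows -∂g/∂v.
∂g/∂u = -12u(u - 3)(u + 4); at u=-6 this is 1296, so u decreases.
∂g/∂v = 8(v - 3)(v + 2)(v + 4); at v=-3 this is 48, so v decreases.
The u-coordinate has no critical point in that direction and runs off to infinity.

diverges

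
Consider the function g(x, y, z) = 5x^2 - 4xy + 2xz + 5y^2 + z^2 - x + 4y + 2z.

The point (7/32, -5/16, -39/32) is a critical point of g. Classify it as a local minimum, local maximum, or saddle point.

The Hessian is constant: H = [[10, -4, 2], [-4, 10, 0], [2, 0, 2]].
Leading principal minors: Δ₁ = 10, Δ₂ = 84, Δ₃ = 128.
All leading minors are positive, so H is positive definite: a local minimum.

local minimum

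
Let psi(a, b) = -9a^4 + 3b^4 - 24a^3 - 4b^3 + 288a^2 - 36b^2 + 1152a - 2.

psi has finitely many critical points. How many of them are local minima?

psi separates as a function of a plus a function of b, so ∇psi=0 decouples.
∂psi/∂a = -36(a - 4)(a + 2)(a + 4) = 0 at a ∈ {-4, -2, 4}; ∂psi/∂b = 12b(b - 3)(b + 2) = 0 at b ∈ {-2, 0, 3}.
The Hessian is diagonal: diag(psi_aa, psi_bb). Second derivatives: psi_aa(-4)=-576, psi_aa(-2)=432, psi_aa(4)=-1728; psi_bb(-2)=120, psi_bb(0)=-72, psi_bb(3)=180.
Local minima occur where both diagonal entries positive: (-2, -2), (-2, 3). Count: 2.

2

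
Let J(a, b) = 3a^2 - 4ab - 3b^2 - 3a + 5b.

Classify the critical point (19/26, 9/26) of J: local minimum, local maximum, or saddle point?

The Hessian of J is constant: H = [[6, -4], [-4, -6]].
det(H) = 6·(-6) − (-4)² = -52.
Since det(H) < 0, H is indefinite and the critical point is a saddle point.

saddle point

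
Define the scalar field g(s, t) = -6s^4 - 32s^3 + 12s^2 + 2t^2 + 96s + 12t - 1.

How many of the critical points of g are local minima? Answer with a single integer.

g separates as a function of s plus a function of t, so ∇g=0 decouples.
∂g/∂s = -24(s - 1)(s + 1)(s + 4) = 0 at s ∈ {-4, -1, 1}; ∂g/∂t = 4(t + 3) = 0 at t ∈ {-3}.
The Hessian is diagonal: diag(g_ss, g_tt). Second derivatives: g_ss(-4)=-360, g_ss(-1)=144, g_ss(1)=-240; g_tt(-3)=4.
Local minima occur where both diagonal entries positive: (-1, -3). Count: 1.

1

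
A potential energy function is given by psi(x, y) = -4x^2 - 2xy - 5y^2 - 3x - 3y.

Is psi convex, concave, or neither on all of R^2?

psi is quadratic, so its Hessian is the constant matrix H = [[-8, -2], [-2, -10]].
det(H) = 76, tr(H) = -18.
det(H) > 0 and tr(H) < 0, so H is negative definite everywhere: concave.

concave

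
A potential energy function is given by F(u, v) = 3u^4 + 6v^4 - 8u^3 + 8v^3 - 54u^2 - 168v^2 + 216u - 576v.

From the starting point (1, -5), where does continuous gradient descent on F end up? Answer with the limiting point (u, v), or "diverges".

F is separable, so gradient descent decouples: u follows -∂F/∂u, v follows -∂F/∂v.
∂F/∂u = 12(u - 3)(u - 2)(u + 3); at u=1 this is 96, so u decreases.
∂F/∂v = 24(v - 4)(v + 2)(v + 3); at v=-5 this is -1296, so v increases.
u converges to its nearest critical value -3 (a local min of the u-part); v converges to -3. The iterate converges to (-3, -3).

(-3, -3)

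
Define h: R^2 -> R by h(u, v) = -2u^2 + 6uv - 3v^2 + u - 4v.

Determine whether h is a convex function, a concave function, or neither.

neither

h is quadratic, so its Hessian is the constant matrix H = [[-4, 6], [6, -6]].
det(H) = -12, tr(H) = -10.
det(H) < 0, so H is indefinite: neither convex nor concave.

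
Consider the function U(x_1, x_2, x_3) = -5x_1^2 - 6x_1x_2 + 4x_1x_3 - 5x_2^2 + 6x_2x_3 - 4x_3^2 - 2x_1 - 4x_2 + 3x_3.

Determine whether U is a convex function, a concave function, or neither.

U is quadratic, so its Hessian is the constant matrix H = [[-10, -6, 4], [-6, -10, 6], [4, 6, -8]].
Leading principal minors: -10, 64, -280.
Signs alternate −, +, − ⇒ H ≺ 0 ⇒ concave.

concave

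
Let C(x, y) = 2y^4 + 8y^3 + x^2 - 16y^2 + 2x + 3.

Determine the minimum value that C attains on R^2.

C(x,y) separates as P(x) + Q(y) + 3, so its minimum is min P + min Q + 3.
P'(x) = 2x + 2 vanishes at x ∈ {-1}; Q'(y) = 8y(y - 1)(y + 4) vanishes at y ∈ {-4, 0, 1}.
Local minima of P (where P''>0): P(-1)=-1. Local minima of Q: Q(-4)=-256, Q(1)=-6.
So the global minimum of C is P(-1) + Q(-4) + 3 = -1 − 256 + 3 = -254, attained at (-1, -4).

-254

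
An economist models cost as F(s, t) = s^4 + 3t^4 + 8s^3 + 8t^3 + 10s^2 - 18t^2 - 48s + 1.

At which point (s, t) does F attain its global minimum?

(1, -3)

F(s,t) separates as P(s) + Q(t) + 1, so its minimum is min P + min Q + 1.
P'(s) = 4(s - 1)(s + 3)(s + 4) vanishes at s ∈ {-4, -3, 1}; Q'(t) = 12t(t - 1)(t + 3) vanishes at t ∈ {-3, 0, 1}.
Local minima of P (where P''>0): P(-4)=96, P(1)=-29. Local minima of Q: Q(-3)=-135, Q(1)=-7.
So the global minimum of F is P(1) + Q(-3) + 1 = -29 − 135 + 1 = -163, attained at (1, -3).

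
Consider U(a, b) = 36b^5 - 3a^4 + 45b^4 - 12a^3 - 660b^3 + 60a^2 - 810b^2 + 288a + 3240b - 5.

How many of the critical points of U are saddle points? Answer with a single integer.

6

U separates as a function of a plus a function of b, so ∇U=0 decouples.
∂U/∂a = -12(a - 3)(a + 2)(a + 4) = 0 at a ∈ {-4, -2, 3}; ∂U/∂b = 180(b - 3)(b - 1)(b + 2)(b + 3) = 0 at b ∈ {-3, -2, 1, 3}.
The Hessian is diagonal: diag(U_aa, U_bb). Second derivatives: U_aa(-4)=-168, U_aa(-2)=120, U_aa(3)=-420; U_bb(-3)=-4320, U_bb(-2)=2700, U_bb(1)=-4320, U_bb(3)=10800.
Saddle points occur where the two diagonal entries have opposite signs: (-4, -2), (-4, 3), (-2, -3), (-2, 1), (3, -2), (3, 3). Count: 6.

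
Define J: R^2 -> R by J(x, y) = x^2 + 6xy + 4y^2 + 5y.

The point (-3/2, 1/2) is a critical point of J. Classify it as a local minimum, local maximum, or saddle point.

saddle point

The Hessian of J is constant: H = [[2, 6], [6, 8]].
det(H) = 2·8 − 6² = -20.
Since det(H) < 0, H is indefinite and the critical point is a saddle point.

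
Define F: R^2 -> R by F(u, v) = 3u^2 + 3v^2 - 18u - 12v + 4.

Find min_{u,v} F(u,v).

F(u,v) separates as P(u) + Q(v) + 4, so its minimum is min P + min Q + 4.
P'(u) = 6u - 18 vanishes at u ∈ {3}; Q'(v) = 6v - 12 vanishes at v ∈ {2}.
Local minima of P (where P''>0): P(3)=-27. Local minima of Q: Q(2)=-12.
So the global minimum of F is P(3) + Q(2) + 4 = -27 − 12 + 4 = -35, attained at (3, 2).

-35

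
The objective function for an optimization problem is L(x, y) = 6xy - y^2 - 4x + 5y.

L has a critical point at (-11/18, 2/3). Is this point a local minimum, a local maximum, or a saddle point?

saddle point

The Hessian of L is constant: H = [[0, 6], [6, -2]].
det(H) = 0·(-2) − 6² = -36.
Since det(H) < 0, H is indefinite and the critical point is a saddle point.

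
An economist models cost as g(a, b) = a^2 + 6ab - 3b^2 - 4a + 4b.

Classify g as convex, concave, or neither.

neither

g is quadratic, so its Hessian is the constant matrix H = [[2, 6], [6, -6]].
det(H) = -48, tr(H) = -4.
det(H) < 0, so H is indefinite: neither convex nor concave.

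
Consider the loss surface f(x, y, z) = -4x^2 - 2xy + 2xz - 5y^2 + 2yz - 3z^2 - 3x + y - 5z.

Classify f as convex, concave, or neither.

concave

f is quadratic, so its Hessian is the constant matrix H = [[-8, -2, 2], [-2, -10, 2], [2, 2, -6]].
Leading principal minors: -8, 76, -400.
Signs alternate −, +, − ⇒ H ≺ 0 ⇒ concave.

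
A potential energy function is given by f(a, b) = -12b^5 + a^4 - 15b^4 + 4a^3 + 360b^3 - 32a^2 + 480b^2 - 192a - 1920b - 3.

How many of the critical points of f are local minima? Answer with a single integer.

f separates as a function of a plus a function of b, so ∇f=0 decouples.
∂f/∂a = 4(a - 4)(a + 3)(a + 4) = 0 at a ∈ {-4, -3, 4}; ∂f/∂b = -60(b - 4)(b - 1)(b + 2)(b + 4) = 0 at b ∈ {-4, -2, 1, 4}.
The Hessian is diagonal: diag(f_aa, f_bb). Second derivatives: f_aa(-4)=32, f_aa(-3)=-28, f_aa(4)=224; f_bb(-4)=4800, f_bb(-2)=-2160, f_bb(1)=2700, f_bb(4)=-8640.
Local minima occur where both diagonal entries positive: (-4, -4), (-4, 1), (4, -4), (4, 1). Count: 4.

4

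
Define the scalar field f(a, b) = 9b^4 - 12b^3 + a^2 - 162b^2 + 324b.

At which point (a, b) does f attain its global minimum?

(0, -3)

f(a,b) separates as P(a) + Q(b), so its minimum is min P + min Q.
P'(a) = 2a vanishes at a ∈ {0}; Q'(b) = 36(b - 3)(b - 1)(b + 3) vanishes at b ∈ {-3, 1, 3}.
Local minima of P (where P''>0): P(0)=0. Local minima of Q: Q(-3)=-1377, Q(3)=-81.
So the global minimum of f is P(0) + Q(-3) = 0 − 1377 = -1377, attained at (0, -3).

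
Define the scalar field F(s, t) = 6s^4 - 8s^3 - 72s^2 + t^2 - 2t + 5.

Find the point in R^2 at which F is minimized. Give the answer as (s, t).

F(s,t) separates as P(s) + Q(t) + 5, so its minimum is min P + min Q + 5.
P'(s) = 24s(s - 3)(s + 2) vanishes at s ∈ {-2, 0, 3}; Q'(t) = 2(t - 1) vanishes at t ∈ {1}.
Local minima of P (where P''>0): P(-2)=-128, P(3)=-378. Local minima of Q: Q(1)=-1.
So the global minimum of F is P(3) + Q(1) + 5 = -378 − 1 + 5 = -374, attained at (3, 1).

(3, 1)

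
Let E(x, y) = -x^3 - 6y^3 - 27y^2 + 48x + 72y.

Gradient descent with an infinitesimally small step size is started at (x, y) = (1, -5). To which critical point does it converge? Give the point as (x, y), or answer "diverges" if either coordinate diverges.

E is separable, so gradient descent decouples: x follows -∂E/∂x, y follows -∂E/∂y.
∂E/∂x = -3(x - 4)(x + 4); at x=1 this is 45, so x decreases.
∂E/∂y = -18(y - 1)(y + 4); at y=-5 this is -108, so y increases.
x converges to its nearest critical value -4 (a local min of the x-part); y converges to -4. The iterate converges to (-4, -4).

(-4, -4)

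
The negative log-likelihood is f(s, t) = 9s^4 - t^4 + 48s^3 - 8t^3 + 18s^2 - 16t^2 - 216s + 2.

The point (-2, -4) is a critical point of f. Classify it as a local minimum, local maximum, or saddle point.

local maximum

The mixed partial ∂²f/∂s∂t is 0, so the Hessian at any point is diag(f_ss, f_tt) = diag(36(3s^2 + 8s + 1), -4(3t^2 + 12t + 8)).
At (-2, -4): H = diag(-108, -32).
Both eigenvalues are negative, so H is negative definite: a local maximum.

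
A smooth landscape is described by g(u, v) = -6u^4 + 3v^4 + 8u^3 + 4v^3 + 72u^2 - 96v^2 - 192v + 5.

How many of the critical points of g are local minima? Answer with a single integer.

g separates as a function of u plus a function of v, so ∇g=0 decouples.
∂g/∂u = -24u(u - 3)(u + 2) = 0 at u ∈ {-2, 0, 3}; ∂g/∂v = 12(v - 4)(v + 1)(v + 4) = 0 at v ∈ {-4, -1, 4}.
The Hessian is diagonal: diag(g_uu, g_vv). Second derivatives: g_uu(-2)=-240, g_uu(0)=144, g_uu(3)=-360; g_vv(-4)=288, g_vv(-1)=-180, g_vv(4)=480.
Local minima occur where both diagonal entries positive: (0, -4), (0, 4). Count: 2.

2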